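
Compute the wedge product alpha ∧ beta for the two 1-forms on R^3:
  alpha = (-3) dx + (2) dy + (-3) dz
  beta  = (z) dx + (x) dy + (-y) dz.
alpha ∧ beta = (-3*x - 2*z) dx ∧ dy + (3*y + 3*z) dx ∧ dz + (3*x - 2*y) dy ∧ dz

Distribute the wedge, using dx_i ∧ dx_j = -dx_j ∧ dx_i and dx_i ∧ dx_i = 0. For each pair (i, j) with i < j, the coefficient of dx_i ∧ dx_j in alpha ∧ beta is (alpha_i * beta_j - alpha_j * beta_i). Collecting: alpha ∧ beta = (-3*x - 2*z) dx ∧ dy + (3*y + 3*z) dx ∧ dz + (3*x - 2*y) dy ∧ dz.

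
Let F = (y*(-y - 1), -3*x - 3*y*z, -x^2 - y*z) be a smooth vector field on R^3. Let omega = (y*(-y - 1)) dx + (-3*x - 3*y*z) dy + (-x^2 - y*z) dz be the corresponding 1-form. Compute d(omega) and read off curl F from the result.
d(omega) = (3*y - z) dy ∧ dz + (2*x) dz ∧ dx + (2*y - 2) dx ∧ dy; curl F = (3*y - z, 2*x, 2*y - 2)

d omega = sum_{i<j} (∂f_j/∂x_i - ∂f_i/∂x_j) dx_i ∧ dx_j. Under the identification (dy ∧ dz, dz ∧ dx, dx ∧ dy) ↔ (e_x, e_y, e_z), the coefficients are exactly the components of curl F. Compute:
  ∂R/∂y - ∂Q/∂z = (-z) - (-3*y) = 3*y - z
  ∂P/∂z - ∂R/∂x = (0) - (-2*x) = 2*x
  ∂Q/∂x - ∂P/∂y = (-3) - (-2*y - 1) = 2*y - 2.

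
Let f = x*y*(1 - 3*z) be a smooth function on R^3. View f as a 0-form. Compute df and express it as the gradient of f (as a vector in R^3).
df = (y*(1 - 3*z)) dx + (x*(1 - 3*z)) dy + (-3*x*y) dz; grad f = (y*(1 - 3*z), x*(1 - 3*z), -3*x*y)

For a 0-form f, d f = (∂f/∂x) dx + (∂f/∂y) dy + (∂f/∂z) dz. The components of the vector representation are exactly the entries of grad f in Cartesian coordinates:
  ∂f/∂x = y*(1 - 3*z)
  ∂f/∂y = x*(1 - 3*z)
  ∂f/∂z = -3*x*y.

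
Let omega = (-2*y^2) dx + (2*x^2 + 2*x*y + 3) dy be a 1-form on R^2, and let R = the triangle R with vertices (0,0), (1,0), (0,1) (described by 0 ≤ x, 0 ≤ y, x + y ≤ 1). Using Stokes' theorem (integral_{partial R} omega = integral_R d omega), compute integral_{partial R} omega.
integral_(partial R) omega = 5/3

Stokes: integral_partial_R omega = integral_R d omega with d omega = (∂Q/∂x - ∂P/∂y) dx ∧ dy.
  ∂Q/∂x = 4*x + 2*y
  ∂P/∂y = -4*y
  integrand = ∂Q/∂x - ∂P/∂y = 4*x + 6*y.
Integrating over R: integral_0^1 integral_0^{1-x} (4*x + 6*y) dy dx = 5/3.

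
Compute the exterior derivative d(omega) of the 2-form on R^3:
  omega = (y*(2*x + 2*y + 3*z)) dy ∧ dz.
d(omega) = (2*y) dx ∧ dy ∧ dz

For a 2-form omega = sum_{i<j} g_{ij} dx_i ∧ dx_j, the exterior derivative is
  d(omega) = sum_{i<j} d(g_{ij}) ∧ dx_i ∧ dx_j = sum_{i<j, k} (∂g_{ij}/∂x_k) dx_k ∧ dx_i ∧ dx_j.
Expand each term, using dx_k ∧ dx_i ∧ dx_j = sgn(permutation) dx_{(a)} ∧ dx_{(b)} ∧ dx_{(c)} with (a < b < c) sorted:
  d(y*(2*x + 2*y + 3*z)) includes (∂/∂x)(y*(2*x + 2*y + 3*z)) dx = (2*y) dx, which multiplied by dy ∧ dz gives (2*y) dx ∧ dy ∧ dz
Collecting like 3-forms: d(omega) = (2*y) dx ∧ dy ∧ dz.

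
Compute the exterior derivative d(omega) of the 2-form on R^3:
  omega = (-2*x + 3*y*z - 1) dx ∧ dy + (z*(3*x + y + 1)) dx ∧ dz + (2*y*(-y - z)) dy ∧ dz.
d(omega) = (3*y - z) dx ∧ dy ∧ dz

For a 2-form omega = sum_{i<j} g_{ij} dx_i ∧ dx_j, the exterior derivative is
  d(omega) = sum_{i<j} d(g_{ij}) ∧ dx_i ∧ dx_j = sum_{i<j, k} (∂g_{ij}/∂x_k) dx_k ∧ dx_i ∧ dx_j.
Expand each term, using dx_k ∧ dx_i ∧ dx_j = sgn(permutation) dx_{(a)} ∧ dx_{(b)} ∧ dx_{(c)} with (a < b < c) sorted:
  d(-2*x + 3*y*z - 1) includes (∂/∂z)(-2*x + 3*y*z - 1) dz = (3*y) dz, which multiplied by dx ∧ dy gives (3*y) dx ∧ dy ∧ dz
  d(z*(3*x + y + 1)) includes (∂/∂y)(z*(3*x + y + 1)) dy = (z) dy, which multiplied by dx ∧ dz gives (-z) dx ∧ dy ∧ dz
Collecting like 3-forms: d(omega) = (3*y - z) dx ∧ dy ∧ dz.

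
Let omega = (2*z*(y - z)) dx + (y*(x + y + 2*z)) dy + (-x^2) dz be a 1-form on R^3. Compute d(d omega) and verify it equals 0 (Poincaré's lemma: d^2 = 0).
d(d omega) = 0

Step 1: d omega = sum_{i<j} (∂f_j/∂x_i - ∂f_i/∂x_j) dx_i ∧ dx_j:
  coeff of dx ∧ dy: y - 2*z
  coeff of dx ∧ dz: -2*x - 2*y + 4*z
  coeff of dy ∧ dz: -2*y
Step 2: Apply d again to each 2-form coefficient. The only possible 3-form in R^3 is dx ∧ dy ∧ dz, with coefficient
  ∂(coeff of dy∧dz)/∂x - ∂(coeff of dx∧dz)/∂y + ∂(coeff of dx∧dy)/∂z
  = ∂/∂x (-2*y) - ∂/∂y (-2*x - 2*y + 4*z) + ∂/∂z (y - 2*z).
Each of these terms simplifies to sums of mixed partials that cancel in pairs. The result is 0 (by equality of mixed partials for smooth functions — Schwarz / Clairaut).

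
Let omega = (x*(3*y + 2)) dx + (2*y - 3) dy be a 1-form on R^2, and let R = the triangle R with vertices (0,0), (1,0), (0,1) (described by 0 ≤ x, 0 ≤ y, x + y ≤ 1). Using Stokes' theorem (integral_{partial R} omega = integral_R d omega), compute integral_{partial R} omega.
integral_(partial R) omega = -1/2

Stokes: integral_partial_R omega = integral_R d omega with d omega = (∂Q/∂x - ∂P/∂y) dx ∧ dy.
  ∂Q/∂x = 0
  ∂P/∂y = 3*x
  integrand = ∂Q/∂x - ∂P/∂y = -3*x.
Integrating over R: integral_0^1 integral_0^{1-x} (-3*x) dy dx = -1/2.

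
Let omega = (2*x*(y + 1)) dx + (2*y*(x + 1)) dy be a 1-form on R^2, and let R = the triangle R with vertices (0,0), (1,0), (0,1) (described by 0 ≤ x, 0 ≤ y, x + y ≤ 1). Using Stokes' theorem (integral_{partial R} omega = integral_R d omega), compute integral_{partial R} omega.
integral_(partial R) omega = 0

Stokes: integral_partial_R omega = integral_R d omega with d omega = (∂Q/∂x - ∂P/∂y) dx ∧ dy.
  ∂Q/∂x = 2*y
  ∂P/∂y = 2*x
  integrand = ∂Q/∂x - ∂P/∂y = -2*x + 2*y.
Integrating over R: integral_0^1 integral_0^{1-x} (-2*x + 2*y) dy dx = 0.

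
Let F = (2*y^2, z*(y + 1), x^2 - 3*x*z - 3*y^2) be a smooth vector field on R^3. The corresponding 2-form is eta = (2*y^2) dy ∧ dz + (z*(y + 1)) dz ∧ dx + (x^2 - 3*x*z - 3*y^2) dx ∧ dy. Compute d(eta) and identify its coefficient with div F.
d(eta) = (-3*x + z) dx ∧ dy ∧ dz; div F = -3*x + z

For a 2-form in R^3 of the form above, applying d gives a 3-form with coefficient ∂P/∂x + ∂Q/∂y + ∂R/∂z:
  ∂P/∂x = 0
  ∂Q/∂y = z
  ∂R/∂z = -3*x
Sum = -3*x + z, which is exactly div F.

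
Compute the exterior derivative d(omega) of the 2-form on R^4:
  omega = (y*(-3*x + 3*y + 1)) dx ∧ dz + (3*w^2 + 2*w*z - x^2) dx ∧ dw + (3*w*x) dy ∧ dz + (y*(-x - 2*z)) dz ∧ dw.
d(omega) = (3*w + 3*x - 6*y - 1) dx ∧ dy ∧ dz + (-2*w - y) dx ∧ dz ∧ dw + (2*x - 2*z) dy ∧ dz ∧ dw

For a 2-form omega = sum_{i<j} g_{ij} dx_i ∧ dx_j, the exterior derivative is
  d(omega) = sum_{i<j} d(g_{ij}) ∧ dx_i ∧ dx_j = sum_{i<j, k} (∂g_{ij}/∂x_k) dx_k ∧ dx_i ∧ dx_j.
Expand each term, using dx_k ∧ dx_i ∧ dx_j = sgn(permutation) dx_{(a)} ∧ dx_{(b)} ∧ dx_{(c)} with (a < b < c) sorted:
  d(y*(-3*x + 3*y + 1)) includes (∂/∂y)(y*(-3*x + 3*y + 1)) dy = (-3*x + 6*y + 1) dy, which multiplied by dx ∧ dz gives (3*x - 6*y - 1) dx ∧ dy ∧ dz
  d(3*w^2 + 2*w*z - x^2) includes (∂/∂z)(3*w^2 + 2*w*z - x^2) dz = (2*w) dz, which multiplied by dx ∧ dw gives (-2*w) dx ∧ dz ∧ dw
  d(3*w*x) includes (∂/∂x)(3*w*x) dx = (3*w) dx, which multiplied by dy ∧ dz gives (3*w) dx ∧ dy ∧ dz
  d(3*w*x) includes (∂/∂w)(3*w*x) dw = (3*x) dw, which multiplied by dy ∧ dz gives (3*x) dy ∧ dz ∧ dw
  d(y*(-x - 2*z)) includes (∂/∂x)(y*(-x - 2*z)) dx = (-y) dx, which multiplied by dz ∧ dw gives (-y) dx ∧ dz ∧ dw
  d(y*(-x - 2*z)) includes (∂/∂y)(y*(-x - 2*z)) dy = (-x - 2*z) dy, which multiplied by dz ∧ dw gives (-x - 2*z) dy ∧ dz ∧ dw
Collecting like 3-forms: d(omega) = (3*w + 3*x - 6*y - 1) dx ∧ dy ∧ dz + (-2*w - y) dx ∧ dz ∧ dw + (2*x - 2*z) dy ∧ dz ∧ dw.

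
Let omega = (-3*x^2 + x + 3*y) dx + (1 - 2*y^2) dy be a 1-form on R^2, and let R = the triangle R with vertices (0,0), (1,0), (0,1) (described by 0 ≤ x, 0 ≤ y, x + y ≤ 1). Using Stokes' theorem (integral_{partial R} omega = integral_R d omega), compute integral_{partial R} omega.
integral_(partial R) omega = -3/2

Stokes: integral_partial_R omega = integral_R d omega with d omega = (∂Q/∂x - ∂P/∂y) dx ∧ dy.
  ∂Q/∂x = 0
  ∂P/∂y = 3
  integrand = ∂Q/∂x - ∂P/∂y = -3.
Integrating over R: integral_0^1 integral_0^{1-x} (-3) dy dx = -3/2.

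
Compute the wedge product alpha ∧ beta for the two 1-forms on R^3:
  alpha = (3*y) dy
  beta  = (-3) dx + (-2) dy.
alpha ∧ beta = (9*y) dx ∧ dy

Distribute the wedge, using dx_i ∧ dx_j = -dx_j ∧ dx_i and dx_i ∧ dx_i = 0. For each pair (i, j) with i < j, the coefficient of dx_i ∧ dx_j in alpha ∧ beta is (alpha_i * beta_j - alpha_j * beta_i). Collecting: alpha ∧ beta = (9*y) dx ∧ dy.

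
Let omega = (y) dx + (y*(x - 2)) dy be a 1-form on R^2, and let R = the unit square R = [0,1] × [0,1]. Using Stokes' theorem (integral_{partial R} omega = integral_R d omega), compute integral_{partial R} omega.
integral_(partial R) omega = -1/2

Stokes: integral_partial_R omega = integral_R d omega with d omega = (∂Q/∂x - ∂P/∂y) dx ∧ dy.
  ∂Q/∂x = y
  ∂P/∂y = 1
  integrand = ∂Q/∂x - ∂P/∂y = y - 1.
Integrating over R: integral_0^1 integral_0^1 (y - 1) dx dy = -1/2.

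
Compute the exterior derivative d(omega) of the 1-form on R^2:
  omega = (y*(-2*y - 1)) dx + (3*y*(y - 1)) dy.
d(omega) = (4*y + 1) dx ∧ dy

For a 1-form omega = sum_i f_i dx_i, the exterior derivative is
  d(omega) = sum_{i < j} (∂f_j/∂x_i - ∂f_i/∂x_j) dx_i ∧ dx_j.
  coefficient of dx ∧ dy: ∂f_2/∂x - ∂f_1/∂y = ∂(3*y*(y - 1))/∂x - ∂(y*(-2*y - 1))/∂y = 4*y + 1
Assembling: d(omega) = (4*y + 1) dx ∧ dy.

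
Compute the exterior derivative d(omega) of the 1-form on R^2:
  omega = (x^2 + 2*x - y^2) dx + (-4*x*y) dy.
d(omega) = (-2*y) dx ∧ dy

For a 1-form omega = sum_i f_i dx_i, the exterior derivative is
  d(omega) = sum_{i < j} (∂f_j/∂x_i - ∂f_i/∂x_j) dx_i ∧ dx_j.
  coefficient of dx ∧ dy: ∂f_2/∂x - ∂f_1/∂y = ∂(-4*x*y)/∂x - ∂(x^2 + 2*x - y^2)/∂y = -2*y
Assembling: d(omega) = (-2*y) dx ∧ dy.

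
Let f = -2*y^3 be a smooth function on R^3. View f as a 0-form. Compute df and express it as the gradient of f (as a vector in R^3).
df = (0) dx + (-6*y^2) dy + (0) dz; grad f = (0, -6*y^2, 0)

For a 0-form f, d f = (∂f/∂x) dx + (∂f/∂y) dy + (∂f/∂z) dz. The components of the vector representation are exactly the entries of grad f in Cartesian coordinates:
  ∂f/∂x = 0
  ∂f/∂y = -6*y^2
  ∂f/∂z = 0.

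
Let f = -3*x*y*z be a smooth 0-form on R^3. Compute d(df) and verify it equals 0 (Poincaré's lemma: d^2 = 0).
d(df) = 0

Step 1: df = sum_i (∂f/∂x_i) dx_i = (-3*y*z) dx + (-3*x*z) dy + (-3*x*y) dz.
Step 2: Apply d again. Using the 1-form formula, the coefficient of dx ∧ dy in d(df) is ∂^2 f/∂x ∂y - ∂^2 f/∂y ∂x = (-3*z) - (-3*z) = 0 (equality of mixed partials for smooth f).
Similarly for dx ∧ dz and dy ∧ dz — all coefficients vanish. So d(df) = 0.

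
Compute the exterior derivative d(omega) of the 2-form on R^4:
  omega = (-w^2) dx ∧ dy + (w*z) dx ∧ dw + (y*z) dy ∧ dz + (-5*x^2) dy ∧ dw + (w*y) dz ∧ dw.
d(omega) = (-2*w - 10*x) dx ∧ dy ∧ dw + (-w) dx ∧ dz ∧ dw + (w) dy ∧ dz ∧ dw

For a 2-form omega = sum_{i<j} g_{ij} dx_i ∧ dx_j, the exterior derivative is
  d(omega) = sum_{i<j} d(g_{ij}) ∧ dx_i ∧ dx_j = sum_{i<j, k} (∂g_{ij}/∂x_k) dx_k ∧ dx_i ∧ dx_j.
Expand each term, using dx_k ∧ dx_i ∧ dx_j = sgn(permutation) dx_{(a)} ∧ dx_{(b)} ∧ dx_{(c)} with (a < b < c) sorted:
  d(-w^2) includes (∂/∂w)(-w^2) dw = (-2*w) dw, which multiplied by dx ∧ dy gives (-2*w) dx ∧ dy ∧ dw
  d(w*z) includes (∂/∂z)(w*z) dz = (w) dz, which multiplied by dx ∧ dw gives (-w) dx ∧ dz ∧ dw
  d(-5*x^2) includes (∂/∂x)(-5*x^2) dx = (-10*x) dx, which multiplied by dy ∧ dw gives (-10*x) dx ∧ dy ∧ dw
  d(w*y) includes (∂/∂y)(w*y) dy = (w) dy, which multiplied by dz ∧ dw gives (w) dy ∧ dz ∧ dw
Collecting like 3-forms: d(omega) = (-2*w - 10*x) dx ∧ dy ∧ dw + (-w) dx ∧ dz ∧ dw + (w) dy ∧ dz ∧ dw.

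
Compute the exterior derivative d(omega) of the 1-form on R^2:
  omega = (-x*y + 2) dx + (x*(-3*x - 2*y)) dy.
d(omega) = (-5*x - 2*y) dx ∧ dy

For a 1-form omega = sum_i f_i dx_i, the exterior derivative is
  d(omega) = sum_{i < j} (∂f_j/∂x_i - ∂f_i/∂x_j) dx_i ∧ dx_j.
  coefficient of dx ∧ dy: ∂f_2/∂x - ∂f_1/∂y = ∂(x*(-3*x - 2*y))/∂x - ∂(-x*y + 2)/∂y = -5*x - 2*y
Assembling: d(omega) = (-5*x - 2*y) dx ∧ dy.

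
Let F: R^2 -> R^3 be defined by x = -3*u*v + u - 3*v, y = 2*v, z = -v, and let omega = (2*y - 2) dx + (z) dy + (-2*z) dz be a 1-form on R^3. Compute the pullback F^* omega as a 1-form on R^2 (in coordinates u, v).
F^* omega = (-12*v^2 + 10*v - 2) du + (-12*u*v + 6*u - 16*v + 6) dv

Using F^*(f dg) = (f ∘ F) d(g ∘ F), substitute each coordinate x_i by F_i(u, v) in f_i, and replace dx_i by d F_i = (∂F_i/∂u) du + (∂F_i/∂v) dv.
  For the x component: f_1(F) = 4*v - 2; d F_1 = (1 - 3*v) du + (-3*u - 3) dv
  For the y component: f_2(F) = -v; d F_2 = (0) du + (2) dv
  For the z component: f_3(F) = 2*v; d F_3 = (0) du + (-1) dv
Combining and collecting du, dv coefficients:
  coeff of du: -12*v^2 + 10*v - 2
  coeff of dv: -12*u*v + 6*u - 16*v + 6
F^* omega = (-12*v^2 + 10*v - 2) du + (-12*u*v + 6*u - 16*v + 6) dv.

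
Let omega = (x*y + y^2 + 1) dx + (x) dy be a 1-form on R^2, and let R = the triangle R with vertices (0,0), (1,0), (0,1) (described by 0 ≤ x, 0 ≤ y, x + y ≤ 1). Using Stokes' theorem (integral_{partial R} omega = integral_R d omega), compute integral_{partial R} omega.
integral_(partial R) omega = 0

Stokes: integral_partial_R omega = integral_R d omega with d omega = (∂Q/∂x - ∂P/∂y) dx ∧ dy.
  ∂Q/∂x = 1
  ∂P/∂y = x + 2*y
  integrand = ∂Q/∂x - ∂P/∂y = -x - 2*y + 1.
Integrating over R: integral_0^1 integral_0^{1-x} (-x - 2*y + 1) dy dx = 0.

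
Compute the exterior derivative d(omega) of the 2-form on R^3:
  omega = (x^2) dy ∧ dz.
d(omega) = (2*x) dx ∧ dy ∧ dz

For a 2-form omega = sum_{i<j} g_{ij} dx_i ∧ dx_j, the exterior derivative is
  d(omega) = sum_{i<j} d(g_{ij}) ∧ dx_i ∧ dx_j = sum_{i<j, k} (∂g_{ij}/∂x_k) dx_k ∧ dx_i ∧ dx_j.
Expand each term, using dx_k ∧ dx_i ∧ dx_j = sgn(permutation) dx_{(a)} ∧ dx_{(b)} ∧ dx_{(c)} with (a < b < c) sorted:
  d(x^2) includes (∂/∂x)(x^2) dx = (2*x) dx, which multiplied by dy ∧ dz gives (2*x) dx ∧ dy ∧ dz
Collecting like 3-forms: d(omega) = (2*x) dx ∧ dy ∧ dz.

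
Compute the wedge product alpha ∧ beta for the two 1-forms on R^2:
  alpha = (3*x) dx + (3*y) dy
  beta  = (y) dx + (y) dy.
alpha ∧ beta = (3*y*(x - y)) dx ∧ dy

Distribute the wedge, using dx_i ∧ dx_j = -dx_j ∧ dx_i and dx_i ∧ dx_i = 0. For each pair (i, j) with i < j, the coefficient of dx_i ∧ dx_j in alpha ∧ beta is (alpha_i * beta_j - alpha_j * beta_i). Collecting: alpha ∧ beta = (3*y*(x - y)) dx ∧ dy.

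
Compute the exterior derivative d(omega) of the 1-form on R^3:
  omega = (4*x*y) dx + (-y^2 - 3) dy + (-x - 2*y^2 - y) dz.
d(omega) = (-4*x) dx ∧ dy + (-1) dx ∧ dz + (-4*y - 1) dy ∧ dz

For a 1-form omega = sum_i f_i dx_i, the exterior derivative is
  d(omega) = sum_{i < j} (∂f_j/∂x_i - ∂f_i/∂x_j) dx_i ∧ dx_j.
  coefficient of dx ∧ dy: ∂f_2/∂x - ∂f_1/∂y = ∂(-y^2 - 3)/∂x - ∂(4*x*y)/∂y = -4*x
  coefficient of dx ∧ dz: ∂f_3/∂x - ∂f_1/∂z = ∂(-x - 2*y^2 - y)/∂x - ∂(4*x*y)/∂z = -1
  coefficient of dy ∧ dz: ∂f_3/∂y - ∂f_2/∂z = ∂(-x - 2*y^2 - y)/∂y - ∂(-y^2 - 3)/∂z = -4*y - 1
Assembling: d(omega) = (-4*x) dx ∧ dy + (-1) dx ∧ dz + (-4*y - 1) dy ∧ dz.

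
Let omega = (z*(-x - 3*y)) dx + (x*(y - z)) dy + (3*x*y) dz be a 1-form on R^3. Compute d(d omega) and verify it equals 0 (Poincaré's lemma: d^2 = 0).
d(d omega) = 0

Step 1: d omega = sum_{i<j} (∂f_j/∂x_i - ∂f_i/∂x_j) dx_i ∧ dx_j:
  coeff of dx ∧ dy: y + 2*z
  coeff of dx ∧ dz: x + 6*y
  coeff of dy ∧ dz: 4*x
Step 2: Apply d again to each 2-form coefficient. The only possible 3-form in R^3 is dx ∧ dy ∧ dz, with coefficient
  ∂(coeff of dy∧dz)/∂x - ∂(coeff of dx∧dz)/∂y + ∂(coeff of dx∧dy)/∂z
  = ∂/∂x (4*x) - ∂/∂y (x + 6*y) + ∂/∂z (y + 2*z).
Each of these terms simplifies to sums of mixed partials that cancel in pairs. The result is 0 (by equality of mixed partials for smooth functions — Schwarz / Clairaut).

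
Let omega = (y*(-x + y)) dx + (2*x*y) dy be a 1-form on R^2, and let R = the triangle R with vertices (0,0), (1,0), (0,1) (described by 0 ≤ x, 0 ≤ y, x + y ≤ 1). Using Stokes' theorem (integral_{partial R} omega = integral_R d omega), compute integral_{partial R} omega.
integral_(partial R) omega = 1/6

Stokes: integral_partial_R omega = integral_R d omega with d omega = (∂Q/∂x - ∂P/∂y) dx ∧ dy.
  ∂Q/∂x = 2*y
  ∂P/∂y = -x + 2*y
  integrand = ∂Q/∂x - ∂P/∂y = x.
Integrating over R: integral_0^1 integral_0^{1-x} (x) dy dx = 1/6.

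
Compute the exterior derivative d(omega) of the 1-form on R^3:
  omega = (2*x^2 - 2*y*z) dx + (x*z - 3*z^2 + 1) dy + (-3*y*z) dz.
d(omega) = (3*z) dx ∧ dy + (2*y) dx ∧ dz + (-x + 3*z) dy ∧ dz

For a 1-form omega = sum_i f_i dx_i, the exterior derivative is
  d(omega) = sum_{i < j} (∂f_j/∂x_i - ∂f_i/∂x_j) dx_i ∧ dx_j.
  coefficient of dx ∧ dy: ∂f_2/∂x - ∂f_1/∂y = ∂(x*z - 3*z^2 + 1)/∂x - ∂(2*x^2 - 2*y*z)/∂y = 3*z
  coefficient of dx ∧ dz: ∂f_3/∂x - ∂f_1/∂z = ∂(-3*y*z)/∂x - ∂(2*x^2 - 2*y*z)/∂z = 2*y
  coefficient of dy ∧ dz: ∂f_3/∂y - ∂f_2/∂z = ∂(-3*y*z)/∂y - ∂(x*z - 3*z^2 + 1)/∂z = -x + 3*z
Assembling: d(omega) = (3*z) dx ∧ dy + (2*y) dx ∧ dz + (-x + 3*z) dy ∧ dz.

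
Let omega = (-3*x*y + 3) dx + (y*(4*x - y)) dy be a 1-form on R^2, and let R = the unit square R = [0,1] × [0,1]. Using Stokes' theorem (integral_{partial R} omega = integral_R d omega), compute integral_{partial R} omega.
integral_(partial R) omega = 7/2

Stokes: integral_partial_R omega = integral_R d omega with d omega = (∂Q/∂x - ∂P/∂y) dx ∧ dy.
  ∂Q/∂x = 4*y
  ∂P/∂y = -3*x
  integrand = ∂Q/∂x - ∂P/∂y = 3*x + 4*y.
Integrating over R: integral_0^1 integral_0^1 (3*x + 4*y) dx dy = 7/2.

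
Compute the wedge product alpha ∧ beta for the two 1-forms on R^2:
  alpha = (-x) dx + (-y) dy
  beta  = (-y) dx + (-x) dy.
alpha ∧ beta = (x^2 - y^2) dx ∧ dy

Distribute the wedge, using dx_i ∧ dx_j = -dx_j ∧ dx_i and dx_i ∧ dx_i = 0. For each pair (i, j) with i < j, the coefficient of dx_i ∧ dx_j in alpha ∧ beta is (alpha_i * beta_j - alpha_j * beta_i). Collecting: alpha ∧ beta = (x^2 - y^2) dx ∧ dy.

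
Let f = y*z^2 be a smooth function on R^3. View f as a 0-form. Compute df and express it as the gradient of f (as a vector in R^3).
df = (0) dx + (z^2) dy + (2*y*z) dz; grad f = (0, z^2, 2*y*z)

For a 0-form f, d f = (∂f/∂x) dx + (∂f/∂y) dy + (∂f/∂z) dz. The components of the vector representation are exactly the entries of grad f in Cartesian coordinates:
  ∂f/∂x = 0
  ∂f/∂y = z^2
  ∂f/∂z = 2*y*z.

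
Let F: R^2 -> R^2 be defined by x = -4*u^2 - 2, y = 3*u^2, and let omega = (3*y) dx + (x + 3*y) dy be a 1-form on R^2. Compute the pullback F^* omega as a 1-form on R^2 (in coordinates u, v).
F^* omega = (-42*u^3 - 12*u) du

Using F^*(f dg) = (f ∘ F) d(g ∘ F), substitute each coordinate x_i by F_i(u, v) in f_i, and replace dx_i by d F_i = (∂F_i/∂u) du + (∂F_i/∂v) dv.
  For the x component: f_1(F) = 9*u^2; d F_1 = (-8*u) du + (0) dv
  For the y component: f_2(F) = 5*u^2 - 2; d F_2 = (6*u) du + (0) dv
Combining and collecting du, dv coefficients:
  coeff of du: -42*u^3 - 12*u
  coeff of dv: 0
F^* omega = (-42*u^3 - 12*u) du.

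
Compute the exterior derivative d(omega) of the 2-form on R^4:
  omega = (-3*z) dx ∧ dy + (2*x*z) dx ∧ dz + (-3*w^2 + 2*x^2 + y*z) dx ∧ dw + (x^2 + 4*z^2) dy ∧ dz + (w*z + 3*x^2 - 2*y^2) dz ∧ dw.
d(omega) = (2*x - 3) dx ∧ dy ∧ dz + (-z) dx ∧ dy ∧ dw + (6*x - y) dx ∧ dz ∧ dw + (-4*y) dy ∧ dz ∧ dw

For a 2-form omega = sum_{i<j} g_{ij} dx_i ∧ dx_j, the exterior derivative is
  d(omega) = sum_{i<j} d(g_{ij}) ∧ dx_i ∧ dx_j = sum_{i<j, k} (∂g_{ij}/∂x_k) dx_k ∧ dx_i ∧ dx_j.
Expand each term, using dx_k ∧ dx_i ∧ dx_j = sgn(permutation) dx_{(a)} ∧ dx_{(b)} ∧ dx_{(c)} with (a < b < c) sorted:
  d(-3*z) includes (∂/∂z)(-3*z) dz = (-3) dz, which multiplied by dx ∧ dy gives (-3) dx ∧ dy ∧ dz
  d(-3*w^2 + 2*x^2 + y*z) includes (∂/∂y)(-3*w^2 + 2*x^2 + y*z) dy = (z) dy, which multiplied by dx ∧ dw gives (-z) dx ∧ dy ∧ dw
  d(-3*w^2 + 2*x^2 + y*z) includes (∂/∂z)(-3*w^2 + 2*x^2 + y*z) dz = (y) dz, which multiplied by dx ∧ dw gives (-y) dx ∧ dz ∧ dw
  d(x^2 + 4*z^2) includes (∂/∂x)(x^2 + 4*z^2) dx = (2*x) dx, which multiplied by dy ∧ dz gives (2*x) dx ∧ dy ∧ dz
  d(w*z + 3*x^2 - 2*y^2) includes (∂/∂x)(w*z + 3*x^2 - 2*y^2) dx = (6*x) dx, which multiplied by dz ∧ dw gives (6*x) dx ∧ dz ∧ dw
  d(w*z + 3*x^2 - 2*y^2) includes (∂/∂y)(w*z + 3*x^2 - 2*y^2) dy = (-4*y) dy, which multiplied by dz ∧ dw gives (-4*y) dy ∧ dz ∧ dw
Collecting like 3-forms: d(omega) = (2*x - 3) dx ∧ dy ∧ dz + (-z) dx ∧ dy ∧ dw + (6*x - y) dx ∧ dz ∧ dw + (-4*y) dy ∧ dz ∧ dw.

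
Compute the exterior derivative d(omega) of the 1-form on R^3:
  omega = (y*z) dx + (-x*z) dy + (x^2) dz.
d(omega) = (-2*z) dx ∧ dy + (2*x - y) dx ∧ dz + (x) dy ∧ dz

For a 1-form omega = sum_i f_i dx_i, the exterior derivative is
  d(omega) = sum_{i < j} (∂f_j/∂x_i - ∂f_i/∂x_j) dx_i ∧ dx_j.
  coefficient of dx ∧ dy: ∂f_2/∂x - ∂f_1/∂y = ∂(-x*z)/∂x - ∂(y*z)/∂y = -2*z
  coefficient of dx ∧ dz: ∂f_3/∂x - ∂f_1/∂z = ∂(x^2)/∂x - ∂(y*z)/∂z = 2*x - y
  coefficient of dy ∧ dz: ∂f_3/∂y - ∂f_2/∂z = ∂(x^2)/∂y - ∂(-x*z)/∂z = x
Assembling: d(omega) = (-2*z) dx ∧ dy + (2*x - y) dx ∧ dz + (x) dy ∧ dz.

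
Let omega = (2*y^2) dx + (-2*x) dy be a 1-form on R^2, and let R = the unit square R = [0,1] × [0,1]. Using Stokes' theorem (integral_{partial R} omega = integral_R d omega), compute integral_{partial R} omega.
integral_(partial R) omega = -4

Stokes: integral_partial_R omega = integral_R d omega with d omega = (∂Q/∂x - ∂P/∂y) dx ∧ dy.
  ∂Q/∂x = -2
  ∂P/∂y = 4*y
  integrand = ∂Q/∂x - ∂P/∂y = -4*y - 2.
Integrating over R: integral_0^1 integral_0^1 (-4*y - 2) dx dy = -4.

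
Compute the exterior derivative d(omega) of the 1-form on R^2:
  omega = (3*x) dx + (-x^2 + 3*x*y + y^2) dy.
d(omega) = (-2*x + 3*y) dx ∧ dy

For a 1-form omega = sum_i f_i dx_i, the exterior derivative is
  d(omega) = sum_{i < j} (∂f_j/∂x_i - ∂f_i/∂x_j) dx_i ∧ dx_j.
  coefficient of dx ∧ dy: ∂f_2/∂x - ∂f_1/∂y = ∂(-x^2 + 3*x*y + y^2)/∂x - ∂(3*x)/∂y = -2*x + 3*y
Assembling: d(omega) = (-2*x + 3*y) dx ∧ dy.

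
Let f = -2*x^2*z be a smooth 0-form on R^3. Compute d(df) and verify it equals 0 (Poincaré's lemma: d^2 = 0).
d(df) = 0

Step 1: df = sum_i (∂f/∂x_i) dx_i = (-4*x*z) dx + (0) dy + (-2*x^2) dz.
Step 2: Apply d again. Using the 1-form formula, the coefficient of dx ∧ dy in d(df) is ∂^2 f/∂x ∂y - ∂^2 f/∂y ∂x = (0) - (0) = 0 (equality of mixed partials for smooth f).
Similarly for dx ∧ dz and dy ∧ dz — all coefficients vanish. So d(df) = 0.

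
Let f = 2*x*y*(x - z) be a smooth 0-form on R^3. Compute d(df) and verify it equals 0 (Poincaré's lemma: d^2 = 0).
d(df) = 0

Step 1: df = sum_i (∂f/∂x_i) dx_i = (2*y*(2*x - z)) dx + (2*x*(x - z)) dy + (-2*x*y) dz.
Step 2: Apply d again. Using the 1-form formula, the coefficient of dx ∧ dy in d(df) is ∂^2 f/∂x ∂y - ∂^2 f/∂y ∂x = (4*x - 2*z) - (4*x - 2*z) = 0 (equality of mixed partials for smooth f).
Similarly for dx ∧ dz and dy ∧ dz — all coefficients vanish. So d(df) = 0.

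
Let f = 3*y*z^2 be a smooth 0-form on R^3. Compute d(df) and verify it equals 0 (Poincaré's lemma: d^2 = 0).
d(df) = 0

Step 1: df = sum_i (∂f/∂x_i) dx_i = (0) dx + (3*z^2) dy + (6*y*z) dz.
Step 2: Apply d again. Using the 1-form formula, the coefficient of dx ∧ dy in d(df) is ∂^2 f/∂x ∂y - ∂^2 f/∂y ∂x = (0) - (0) = 0 (equality of mixed partials for smooth f).
Similarly for dx ∧ dz and dy ∧ dz — all coefficients vanish. So d(df) = 0.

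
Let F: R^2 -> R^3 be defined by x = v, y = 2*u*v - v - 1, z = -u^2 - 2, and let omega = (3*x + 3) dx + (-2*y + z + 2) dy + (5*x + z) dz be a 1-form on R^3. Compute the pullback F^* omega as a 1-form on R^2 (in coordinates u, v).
F^* omega = (2*u^3 - 2*u^2*v - 8*u*v^2 - 10*u*v + 4*u + 4*v^2 + 4*v) du + (-2*u^3 - 8*u^2*v + u^2 + 8*u*v + 4*u + v + 1) dv

Using F^*(f dg) = (f ∘ F) d(g ∘ F), substitute each coordinate x_i by F_i(u, v) in f_i, and replace dx_i by d F_i = (∂F_i/∂u) du + (∂F_i/∂v) dv.
  For the x component: f_1(F) = 3*v + 3; d F_1 = (0) du + (1) dv
  For the y component: f_2(F) = -u^2 - 4*u*v + 2*v + 2; d F_2 = (2*v) du + (2*u - 1) dv
  For the z component: f_3(F) = -u^2 + 5*v - 2; d F_3 = (-2*u) du + (0) dv
Combining and collecting du, dv coefficients:
  coeff of du: 2*u^3 - 2*u^2*v - 8*u*v^2 - 10*u*v + 4*u + 4*v^2 + 4*v
  coeff of dv: -2*u^3 - 8*u^2*v + u^2 + 8*u*v + 4*u + v + 1
F^* omega = (2*u^3 - 2*u^2*v - 8*u*v^2 - 10*u*v + 4*u + 4*v^2 + 4*v) du + (-2*u^3 - 8*u^2*v + u^2 + 8*u*v + 4*u + v + 1) dv.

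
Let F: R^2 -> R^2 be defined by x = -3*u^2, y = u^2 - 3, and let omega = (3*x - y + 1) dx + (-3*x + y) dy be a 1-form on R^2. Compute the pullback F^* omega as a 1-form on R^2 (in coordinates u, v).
F^* omega = (80*u^3 - 30*u) du

Using F^*(f dg) = (f ∘ F) d(g ∘ F), substitute each coordinate x_i by F_i(u, v) in f_i, and replace dx_i by d F_i = (∂F_i/∂u) du + (∂F_i/∂v) dv.
  For the x component: f_1(F) = 4 - 10*u^2; d F_1 = (-6*u) du + (0) dv
  For the y component: f_2(F) = 10*u^2 - 3; d F_2 = (2*u) du + (0) dv
Combining and collecting du, dv coefficients:
  coeff of du: 80*u^3 - 30*u
  coeff of dv: 0
F^* omega = (80*u^3 - 30*u) du.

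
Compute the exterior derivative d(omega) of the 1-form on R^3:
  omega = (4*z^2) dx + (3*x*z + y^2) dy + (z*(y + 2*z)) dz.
d(omega) = (3*z) dx ∧ dy + (-8*z) dx ∧ dz + (-3*x + z) dy ∧ dz

For a 1-form omega = sum_i f_i dx_i, the exterior derivative is
  d(omega) = sum_{i < j} (∂f_j/∂x_i - ∂f_i/∂x_j) dx_i ∧ dx_j.
  coefficient of dx ∧ dy: ∂f_2/∂x - ∂f_1/∂y = ∂(3*x*z + y^2)/∂x - ∂(4*z^2)/∂y = 3*z
  coefficient of dx ∧ dz: ∂f_3/∂x - ∂f_1/∂z = ∂(z*(y + 2*z))/∂x - ∂(4*z^2)/∂z = -8*z
  coefficient of dy ∧ dz: ∂f_3/∂y - ∂f_2/∂z = ∂(z*(y + 2*z))/∂y - ∂(3*x*z + y^2)/∂z = -3*x + z
Assembling: d(omega) = (3*z) dx ∧ dy + (-8*z) dx ∧ dz + (-3*x + z) dy ∧ dz.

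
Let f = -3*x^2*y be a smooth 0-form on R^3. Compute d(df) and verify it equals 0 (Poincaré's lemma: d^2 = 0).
d(df) = 0

Step 1: df = sum_i (∂f/∂x_i) dx_i = (-6*x*y) dx + (-3*x^2) dy + (0) dz.
Step 2: Apply d again. Using the 1-form formula, the coefficient of dx ∧ dy in d(df) is ∂^2 f/∂x ∂y - ∂^2 f/∂y ∂x = (-6*x) - (-6*x) = 0 (equality of mixed partials for smooth f).
Similarly for dx ∧ dz and dy ∧ dz — all coefficients vanish. So d(df) = 0.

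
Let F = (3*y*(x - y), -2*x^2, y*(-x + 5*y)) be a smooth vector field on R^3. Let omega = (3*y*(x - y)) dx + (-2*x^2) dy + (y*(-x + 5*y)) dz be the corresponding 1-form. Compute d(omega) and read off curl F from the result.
d(omega) = (-x + 10*y) dy ∧ dz + (y) dz ∧ dx + (-7*x + 6*y) dx ∧ dy; curl F = (-x + 10*y, y, -7*x + 6*y)

d omega = sum_{i<j} (∂f_j/∂x_i - ∂f_i/∂x_j) dx_i ∧ dx_j. Under the identification (dy ∧ dz, dz ∧ dx, dx ∧ dy) ↔ (e_x, e_y, e_z), the coefficients are exactly the components of curl F. Compute:
  ∂R/∂y - ∂Q/∂z = (-x + 10*y) - (0) = -x + 10*y
  ∂P/∂z - ∂R/∂x = (0) - (-y) = y
  ∂Q/∂x - ∂P/∂y = (-4*x) - (3*x - 6*y) = -7*x + 6*y.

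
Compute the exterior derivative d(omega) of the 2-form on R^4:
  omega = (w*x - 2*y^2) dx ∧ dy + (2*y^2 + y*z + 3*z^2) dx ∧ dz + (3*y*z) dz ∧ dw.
d(omega) = (x) dx ∧ dy ∧ dw + (-4*y - z) dx ∧ dy ∧ dz + (3*z) dy ∧ dz ∧ dw

For a 2-form omega = sum_{i<j} g_{ij} dx_i ∧ dx_j, the exterior derivative is
  d(omega) = sum_{i<j} d(g_{ij}) ∧ dx_i ∧ dx_j = sum_{i<j, k} (∂g_{ij}/∂x_k) dx_k ∧ dx_i ∧ dx_j.
Expand each term, using dx_k ∧ dx_i ∧ dx_j = sgn(permutation) dx_{(a)} ∧ dx_{(b)} ∧ dx_{(c)} with (a < b < c) sorted:
  d(w*x - 2*y^2) includes (∂/∂w)(w*x - 2*y^2) dw = (x) dw, which multiplied by dx ∧ dy gives (x) dx ∧ dy ∧ dw
  d(2*y^2 + y*z + 3*z^2) includes (∂/∂y)(2*y^2 + y*z + 3*z^2) dy = (4*y + z) dy, which multiplied by dx ∧ dz gives (-4*y - z) dx ∧ dy ∧ dz
  d(3*y*z) includes (∂/∂y)(3*y*z) dy = (3*z) dy, which multiplied by dz ∧ dw gives (3*z) dy ∧ dz ∧ dw
Collecting like 3-forms: d(omega) = (x) dx ∧ dy ∧ dw + (-4*y - z) dx ∧ dy ∧ dz + (3*z) dy ∧ dz ∧ dw.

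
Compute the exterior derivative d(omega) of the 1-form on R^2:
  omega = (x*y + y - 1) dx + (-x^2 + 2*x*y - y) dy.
d(omega) = (-3*x + 2*y - 1) dx ∧ dy

For a 1-form omega = sum_i f_i dx_i, the exterior derivative is
  d(omega) = sum_{i < j} (∂f_j/∂x_i - ∂f_i/∂x_j) dx_i ∧ dx_j.
  coefficient of dx ∧ dy: ∂f_2/∂x - ∂f_1/∂y = ∂(-x^2 + 2*x*y - y)/∂x - ∂(x*y + y - 1)/∂y = -3*x + 2*y - 1
Assembling: d(omega) = (-3*x + 2*y - 1) dx ∧ dy.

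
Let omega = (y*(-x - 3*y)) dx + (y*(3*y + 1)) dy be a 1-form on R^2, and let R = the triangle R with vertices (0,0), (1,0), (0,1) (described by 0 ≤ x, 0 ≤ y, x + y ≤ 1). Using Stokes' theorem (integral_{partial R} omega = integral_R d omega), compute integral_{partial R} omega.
integral_(partial R) omega = 7/6

Stokes: integral_partial_R omega = integral_R d omega with d omega = (∂Q/∂x - ∂P/∂y) dx ∧ dy.
  ∂Q/∂x = 0
  ∂P/∂y = -x - 6*y
  integrand = ∂Q/∂x - ∂P/∂y = x + 6*y.
Integrating over R: integral_0^1 integral_0^{1-x} (x + 6*y) dy dx = 7/6.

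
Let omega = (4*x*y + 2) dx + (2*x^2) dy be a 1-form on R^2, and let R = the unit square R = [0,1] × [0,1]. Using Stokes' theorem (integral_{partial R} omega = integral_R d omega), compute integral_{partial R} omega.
integral_(partial R) omega = 0

Stokes: integral_partial_R omega = integral_R d omega with d omega = (∂Q/∂x - ∂P/∂y) dx ∧ dy.
  ∂Q/∂x = 4*x
  ∂P/∂y = 4*x
  integrand = ∂Q/∂x - ∂P/∂y = 0.
Integrating over R: integral_0^1 integral_0^1 (0) dx dy = 0.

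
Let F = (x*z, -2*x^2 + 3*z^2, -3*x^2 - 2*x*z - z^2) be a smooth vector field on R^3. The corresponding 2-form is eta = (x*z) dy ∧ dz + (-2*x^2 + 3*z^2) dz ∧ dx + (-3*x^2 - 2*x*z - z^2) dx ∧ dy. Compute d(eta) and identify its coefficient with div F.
d(eta) = (-2*x - z) dx ∧ dy ∧ dz; div F = -2*x - z

For a 2-form in R^3 of the form above, applying d gives a 3-form with coefficient ∂P/∂x + ∂Q/∂y + ∂R/∂z:
  ∂P/∂x = z
  ∂Q/∂y = 0
  ∂R/∂z = -2*x - 2*z
Sum = -2*x - z, which is exactly div F.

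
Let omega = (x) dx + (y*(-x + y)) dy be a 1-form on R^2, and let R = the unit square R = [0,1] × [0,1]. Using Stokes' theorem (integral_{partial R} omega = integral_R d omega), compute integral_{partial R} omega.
integral_(partial R) omega = -1/2

Stokes: integral_partial_R omega = integral_R d omega with d omega = (∂Q/∂x - ∂P/∂y) dx ∧ dy.
  ∂Q/∂x = -y
  ∂P/∂y = 0
  integrand = ∂Q/∂x - ∂P/∂y = -y.
Integrating over R: integral_0^1 integral_0^1 (-y) dx dy = -1/2.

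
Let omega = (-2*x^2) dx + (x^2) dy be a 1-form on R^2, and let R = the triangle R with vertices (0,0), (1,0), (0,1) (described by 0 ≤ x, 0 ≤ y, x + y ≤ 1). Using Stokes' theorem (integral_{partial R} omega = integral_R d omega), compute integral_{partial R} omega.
integral_(partial R) omega = 1/3

Stokes: integral_partial_R omega = integral_R d omega with d omega = (∂Q/∂x - ∂P/∂y) dx ∧ dy.
  ∂Q/∂x = 2*x
  ∂P/∂y = 0
  integrand = ∂Q/∂x - ∂P/∂y = 2*x.
Integrating over R: integral_0^1 integral_0^{1-x} (2*x) dy dx = 1/3.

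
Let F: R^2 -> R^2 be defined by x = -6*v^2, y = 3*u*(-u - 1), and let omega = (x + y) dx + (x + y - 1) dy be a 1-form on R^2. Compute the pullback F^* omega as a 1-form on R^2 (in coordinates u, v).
F^* omega = (18*u^3 + 27*u^2 + 36*u*v^2 + 15*u + 18*v^2 + 3) du + (36*v*(u^2 + u + 2*v^2)) dv

Using F^*(f dg) = (f ∘ F) d(g ∘ F), substitute each coordinate x_i by F_i(u, v) in f_i, and replace dx_i by d F_i = (∂F_i/∂u) du + (∂F_i/∂v) dv.
  For the x component: f_1(F) = -3*u^2 - 3*u - 6*v^2; d F_1 = (0) du + (-12*v) dv
  For the y component: f_2(F) = -3*u^2 - 3*u - 6*v^2 - 1; d F_2 = (-6*u - 3) du + (0) dv
Combining and collecting du, dv coefficients:
  coeff of du: 18*u^3 + 27*u^2 + 36*u*v^2 + 15*u + 18*v^2 + 3
  coeff of dv: 36*v*(u^2 + u + 2*v^2)
F^* omega = (18*u^3 + 27*u^2 + 36*u*v^2 + 15*u + 18*v^2 + 3) du + (36*v*(u^2 + u + 2*v^2)) dv.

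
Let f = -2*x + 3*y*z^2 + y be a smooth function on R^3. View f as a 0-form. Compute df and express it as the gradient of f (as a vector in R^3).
df = (-2) dx + (3*z^2 + 1) dy + (6*y*z) dz; grad f = (-2, 3*z^2 + 1, 6*y*z)

For a 0-form f, d f = (∂f/∂x) dx + (∂f/∂y) dy + (∂f/∂z) dz. The components of the vector representation are exactly the entries of grad f in Cartesian coordinates:
  ∂f/∂x = -2
  ∂f/∂y = 3*z^2 + 1
  ∂f/∂z = 6*y*z.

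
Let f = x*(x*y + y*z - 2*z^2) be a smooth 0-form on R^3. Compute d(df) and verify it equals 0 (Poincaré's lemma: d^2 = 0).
d(df) = 0

Step 1: df = sum_i (∂f/∂x_i) dx_i = (2*x*y + y*z - 2*z^2) dx + (x*(x + z)) dy + (x*(y - 4*z)) dz.
Step 2: Apply d again. Using the 1-form formula, the coefficient of dx ∧ dy in d(df) is ∂^2 f/∂x ∂y - ∂^2 f/∂y ∂x = (2*x + z) - (2*x + z) = 0 (equality of mixed partials for smooth f).
Similarly for dx ∧ dz and dy ∧ dz — all coefficients vanish. So d(df) = 0.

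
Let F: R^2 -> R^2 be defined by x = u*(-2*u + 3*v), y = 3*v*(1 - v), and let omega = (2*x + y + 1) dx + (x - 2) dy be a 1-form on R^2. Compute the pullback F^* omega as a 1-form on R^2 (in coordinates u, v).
F^* omega = (16*u^3 - 36*u^2*v + 30*u*v^2 - 12*u*v - 4*u - 9*v^3 + 9*v^2 + 3*v) du + (-12*u^3 + 30*u^2*v - 6*u^2 - 27*u*v^2 + 18*u*v + 3*u + 12*v - 6) dv

Using F^*(f dg) = (f ∘ F) d(g ∘ F), substitute each coordinate x_i by F_i(u, v) in f_i, and replace dx_i by d F_i = (∂F_i/∂u) du + (∂F_i/∂v) dv.
  For the x component: f_1(F) = -4*u^2 + 6*u*v - 3*v^2 + 3*v + 1; d F_1 = (-4*u + 3*v) du + (3*u) dv
  For the y component: f_2(F) = -2*u^2 + 3*u*v - 2; d F_2 = (0) du + (3 - 6*v) dv
Combining and collecting du, dv coefficients:
  coeff of du: 16*u^3 - 36*u^2*v + 30*u*v^2 - 12*u*v - 4*u - 9*v^3 + 9*v^2 + 3*v
  coeff of dv: -12*u^3 + 30*u^2*v - 6*u^2 - 27*u*v^2 + 18*u*v + 3*u + 12*v - 6
F^* omega = (16*u^3 - 36*u^2*v + 30*u*v^2 - 12*u*v - 4*u - 9*v^3 + 9*v^2 + 3*v) du + (-12*u^3 + 30*u^2*v - 6*u^2 - 27*u*v^2 + 18*u*v + 3*u + 12*v - 6) dv.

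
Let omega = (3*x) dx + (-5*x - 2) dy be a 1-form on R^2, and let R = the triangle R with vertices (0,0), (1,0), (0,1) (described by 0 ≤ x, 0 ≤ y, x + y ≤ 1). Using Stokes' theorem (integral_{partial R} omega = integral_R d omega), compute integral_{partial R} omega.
integral_(partial R) omega = -5/2

Stokes: integral_partial_R omega = integral_R d omega with d omega = (∂Q/∂x - ∂P/∂y) dx ∧ dy.
  ∂Q/∂x = -5
  ∂P/∂y = 0
  integrand = ∂Q/∂x - ∂P/∂y = -5.
Integrating over R: integral_0^1 integral_0^{1-x} (-5) dy dx = -5/2.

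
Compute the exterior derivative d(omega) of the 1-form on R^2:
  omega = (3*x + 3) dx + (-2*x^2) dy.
d(omega) = (-4*x) dx ∧ dy

For a 1-form omega = sum_i f_i dx_i, the exterior derivative is
  d(omega) = sum_{i < j} (∂f_j/∂x_i - ∂f_i/∂x_j) dx_i ∧ dx_j.
  coefficient of dx ∧ dy: ∂f_2/∂x - ∂f_1/∂y = ∂(-2*x^2)/∂x - ∂(3*x + 3)/∂y = -4*x
Assembling: d(omega) = (-4*x) dx ∧ dy.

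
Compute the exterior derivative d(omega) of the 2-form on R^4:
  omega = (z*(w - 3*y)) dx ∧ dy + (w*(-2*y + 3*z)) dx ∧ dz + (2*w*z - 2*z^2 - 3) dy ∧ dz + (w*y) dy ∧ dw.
d(omega) = (3*w - 3*y) dx ∧ dy ∧ dz + (z) dx ∧ dy ∧ dw + (-2*y + 3*z) dx ∧ dz ∧ dw + (2*z) dy ∧ dz ∧ dw

For a 2-form omega = sum_{i<j} g_{ij} dx_i ∧ dx_j, the exterior derivative is
  d(omega) = sum_{i<j} d(g_{ij}) ∧ dx_i ∧ dx_j = sum_{i<j, k} (∂g_{ij}/∂x_k) dx_k ∧ dx_i ∧ dx_j.
Expand each term, using dx_k ∧ dx_i ∧ dx_j = sgn(permutation) dx_{(a)} ∧ dx_{(b)} ∧ dx_{(c)} with (a < b < c) sorted:
  d(z*(w - 3*y)) includes (∂/∂z)(z*(w - 3*y)) dz = (w - 3*y) dz, which multiplied by dx ∧ dy gives (w - 3*y) dx ∧ dy ∧ dz
  d(z*(w - 3*y)) includes (∂/∂w)(z*(w - 3*y)) dw = (z) dw, which multiplied by dx ∧ dy gives (z) dx ∧ dy ∧ dw
  d(w*(-2*y + 3*z)) includes (∂/∂y)(w*(-2*y + 3*z)) dy = (-2*w) dy, which multiplied by dx ∧ dz gives (2*w) dx ∧ dy ∧ dz
  d(w*(-2*y + 3*z)) includes (∂/∂w)(w*(-2*y + 3*z)) dw = (-2*y + 3*z) dw, which multiplied by dx ∧ dz gives (-2*y + 3*z) dx ∧ dz ∧ dw
  d(2*w*z - 2*z^2 - 3) includes (∂/∂w)(2*w*z - 2*z^2 - 3) dw = (2*z) dw, which multiplied by dy ∧ dz gives (2*z) dy ∧ dz ∧ dw
Collecting like 3-forms: d(omega) = (3*w - 3*y) dx ∧ dy ∧ dz + (z) dx ∧ dy ∧ dw + (-2*y + 3*z) dx ∧ dz ∧ dw + (2*z) dy ∧ dz ∧ dw.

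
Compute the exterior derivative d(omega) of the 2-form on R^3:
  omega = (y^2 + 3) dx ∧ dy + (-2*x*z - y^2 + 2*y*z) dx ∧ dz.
d(omega) = (2*y - 2*z) dx ∧ dy ∧ dz

For a 2-form omega = sum_{i<j} g_{ij} dx_i ∧ dx_j, the exterior derivative is
  d(omega) = sum_{i<j} d(g_{ij}) ∧ dx_i ∧ dx_j = sum_{i<j, k} (∂g_{ij}/∂x_k) dx_k ∧ dx_i ∧ dx_j.
Expand each term, using dx_k ∧ dx_i ∧ dx_j = sgn(permutation) dx_{(a)} ∧ dx_{(b)} ∧ dx_{(c)} with (a < b < c) sorted:
  d(-2*x*z - y^2 + 2*y*z) includes (∂/∂y)(-2*x*z - y^2 + 2*y*z) dy = (-2*y + 2*z) dy, which multiplied by dx ∧ dz gives (2*y - 2*z) dx ∧ dy ∧ dz
Collecting like 3-forms: d(omega) = (2*y - 2*z) dx ∧ dy ∧ dz.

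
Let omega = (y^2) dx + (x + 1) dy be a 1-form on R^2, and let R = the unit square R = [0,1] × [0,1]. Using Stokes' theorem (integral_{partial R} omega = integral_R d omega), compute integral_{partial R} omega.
integral_(partial R) omega = 0

Stokes: integral_partial_R omega = integral_R d omega with d omega = (∂Q/∂x - ∂P/∂y) dx ∧ dy.
  ∂Q/∂x = 1
  ∂P/∂y = 2*y
  integrand = ∂Q/∂x - ∂P/∂y = 1 - 2*y.
Integrating over R: integral_0^1 integral_0^1 (1 - 2*y) dx dy = 0.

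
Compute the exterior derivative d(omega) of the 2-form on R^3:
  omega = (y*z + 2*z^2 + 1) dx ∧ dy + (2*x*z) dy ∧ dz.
d(omega) = (y + 6*z) dx ∧ dy ∧ dz

For a 2-form omega = sum_{i<j} g_{ij} dx_i ∧ dx_j, the exterior derivative is
  d(omega) = sum_{i<j} d(g_{ij}) ∧ dx_i ∧ dx_j = sum_{i<j, k} (∂g_{ij}/∂x_k) dx_k ∧ dx_i ∧ dx_j.
Expand each term, using dx_k ∧ dx_i ∧ dx_j = sgn(permutation) dx_{(a)} ∧ dx_{(b)} ∧ dx_{(c)} with (a < b < c) sorted:
  d(y*z + 2*z^2 + 1) includes (∂/∂z)(y*z + 2*z^2 + 1) dz = (y + 4*z) dz, which multiplied by dx ∧ dy gives (y + 4*z) dx ∧ dy ∧ dz
  d(2*x*z) includes (∂/∂x)(2*x*z) dx = (2*z) dx, which multiplied by dy ∧ dz gives (2*z) dx ∧ dy ∧ dz
Collecting like 3-forms: d(omega) = (y + 6*z) dx ∧ dy ∧ dz.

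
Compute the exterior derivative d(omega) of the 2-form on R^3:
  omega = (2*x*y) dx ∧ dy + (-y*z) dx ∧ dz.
d(omega) = (z) dx ∧ dy ∧ dz

For a 2-form omega = sum_{i<j} g_{ij} dx_i ∧ dx_j, the exterior derivative is
  d(omega) = sum_{i<j} d(g_{ij}) ∧ dx_i ∧ dx_j = sum_{i<j, k} (∂g_{ij}/∂x_k) dx_k ∧ dx_i ∧ dx_j.
Expand each term, using dx_k ∧ dx_i ∧ dx_j = sgn(permutation) dx_{(a)} ∧ dx_{(b)} ∧ dx_{(c)} with (a < b < c) sorted:
  d(-y*z) includes (∂/∂y)(-y*z) dy = (-z) dy, which multiplied by dx ∧ dz gives (z) dx ∧ dy ∧ dz
Collecting like 3-forms: d(omega) = (z) dx ∧ dy ∧ dz.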